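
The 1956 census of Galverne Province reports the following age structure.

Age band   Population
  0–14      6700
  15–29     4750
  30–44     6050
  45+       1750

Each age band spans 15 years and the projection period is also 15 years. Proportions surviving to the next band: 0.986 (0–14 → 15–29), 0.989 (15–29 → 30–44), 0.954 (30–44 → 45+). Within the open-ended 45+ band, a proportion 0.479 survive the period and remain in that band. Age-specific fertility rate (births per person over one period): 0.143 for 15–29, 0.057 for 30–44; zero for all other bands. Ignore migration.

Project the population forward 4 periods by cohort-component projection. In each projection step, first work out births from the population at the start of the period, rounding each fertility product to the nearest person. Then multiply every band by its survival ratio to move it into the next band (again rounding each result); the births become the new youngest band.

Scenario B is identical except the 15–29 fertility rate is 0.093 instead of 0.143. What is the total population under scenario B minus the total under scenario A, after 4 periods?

Let band 1 be 0–14 through band 4 = 45+.
After projecting period 1:
Births: 4750 * 0.143 = 679  |  6050 * 0.057 = 345 — total 1024
Band 2: 6700 * 0.986 = 6606
Band 3: 4750 * 0.989 = 4698
Band 4: 6050 * 0.954 + 1750 * 0.479 = 5772 + 838 = 6610
→ [1024, 6606, 4698, 6610]
After projecting period 2:
Births: 6606 * 0.143 = 945  |  4698 * 0.057 = 268 — total 1213
Band 2: 1024 * 0.986 = 1010
Band 3: 6606 * 0.989 = 6533
Band 4: 4698 * 0.954 + 6610 * 0.479 = 4482 + 3166 = 7648
→ [1213, 1010, 6533, 7648]
After projecting period 3:
Births: 1010 * 0.143 = 144  |  6533 * 0.057 = 372 — total 516
Band 2: 1213 * 0.986 = 1196
Band 3: 1010 * 0.989 = 999
Band 4: 6533 * 0.954 + 7648 * 0.479 = 6232 + 3663 = 9895
→ [516, 1196, 999, 9895]
After projecting period 4:
Births: 1196 * 0.143 = 171  |  999 * 0.057 = 57 — total 228
Band 2: 516 * 0.986 = 509
Band 3: 1196 * 0.989 = 1183
Band 4: 999 * 0.954 + 9895 * 0.479 = 953 + 4740 = 5693
→ [228, 509, 1183, 5693]
Scenario A total after 4 periods: 7613
Scenario B projection —
After projecting period 1:
Births: 4750 * 0.093 = 442  |  6050 * 0.057 = 345 — total 787
Band 2: 6700 * 0.986 = 6606
Band 3: 4750 * 0.989 = 4698
Band 4: 6050 * 0.954 + 1750 * 0.479 = 5772 + 838 = 6610
→ [787, 6606, 4698, 6610]
After projecting period 2:
Births: 6606 * 0.093 = 614  |  4698 * 0.057 = 268 — total 882
Band 2: 787 * 0.986 = 776
Band 3: 6606 * 0.989 = 6533
Band 4: 4698 * 0.954 + 6610 * 0.479 = 4482 + 3166 = 7648
→ [882, 776, 6533, 7648]
After projecting period 3:
Births: 776 * 0.093 = 72  |  6533 * 0.057 = 372 — total 444
Band 2: 882 * 0.986 = 870
Band 3: 776 * 0.989 = 767
Band 4: 6533 * 0.954 + 7648 * 0.479 = 6232 + 3663 = 9895
→ [444, 870, 767, 9895]
After projecting period 4:
Births: 870 * 0.093 = 81  |  767 * 0.057 = 44 — total 125
Band 2: 444 * 0.986 = 438
Band 3: 870 * 0.989 = 860
Band 4: 767 * 0.954 + 9895 * 0.479 = 732 + 4740 = 5472
→ [125, 438, 860, 5472]
Scenario B total after 4 periods: 6895
Difference B − A = 6895 − 7613 = -718

-718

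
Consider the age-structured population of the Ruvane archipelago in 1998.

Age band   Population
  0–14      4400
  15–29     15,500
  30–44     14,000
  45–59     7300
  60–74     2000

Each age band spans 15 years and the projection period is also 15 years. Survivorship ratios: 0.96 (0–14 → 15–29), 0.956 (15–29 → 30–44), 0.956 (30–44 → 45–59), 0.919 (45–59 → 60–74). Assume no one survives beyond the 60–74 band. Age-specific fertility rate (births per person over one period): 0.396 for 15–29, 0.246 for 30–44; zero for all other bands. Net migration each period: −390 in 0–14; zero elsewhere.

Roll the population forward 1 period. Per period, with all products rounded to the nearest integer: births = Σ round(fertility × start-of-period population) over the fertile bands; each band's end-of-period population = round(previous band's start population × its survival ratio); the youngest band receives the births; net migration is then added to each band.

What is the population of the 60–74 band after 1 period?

Let band 1 be 0–14 through band 5 = 60–74.
Period 1:
Births: 15500 × 0.396 = 6138 ; 14000 × 0.246 = 3444 — total 9582
Band 2: 4400 × 0.96 = 4224
Band 3: 15500 × 0.956 = 14818
Band 4: 14000 × 0.956 = 13384
Band 5: 7300 × 0.919 = 6709
Net migration: Band 1 − 390 → 9192
End of period: [9192, 4224, 14818, 13384, 6709]

6709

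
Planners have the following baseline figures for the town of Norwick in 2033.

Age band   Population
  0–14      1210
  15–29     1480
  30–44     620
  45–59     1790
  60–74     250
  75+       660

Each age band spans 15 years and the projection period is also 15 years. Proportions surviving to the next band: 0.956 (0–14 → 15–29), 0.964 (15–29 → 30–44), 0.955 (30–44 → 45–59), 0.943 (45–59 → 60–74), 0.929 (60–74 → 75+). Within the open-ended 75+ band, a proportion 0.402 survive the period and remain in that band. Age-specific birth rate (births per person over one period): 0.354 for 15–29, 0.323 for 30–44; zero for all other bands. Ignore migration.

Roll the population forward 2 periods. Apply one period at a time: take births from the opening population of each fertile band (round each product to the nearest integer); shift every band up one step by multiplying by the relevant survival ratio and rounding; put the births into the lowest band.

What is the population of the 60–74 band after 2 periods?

558

Call the bands 1 to 6, youngest first.
[period 1]
Births: 1480 × 0.354 = 524  |  620 × 0.323 = 200 ⇒ total 724
Band 2: 1210 × 0.956 = 1157
Band 3: 1480 × 0.964 = 1427
Band 4: 620 × 0.955 = 592
Band 5: 1790 × 0.943 = 1688
Band 6: 250 × 0.929 + 660 × 0.402 = 232 + 265 = 497
End of period: [724, 1157, 1427, 592, 1688, 497]
[period 2]
Births: 1157 × 0.354 = 410  |  1427 × 0.323 = 461 ⇒ total 871
Band 2: 724 × 0.956 = 692
Band 3: 1157 × 0.964 = 1115
Band 4: 1427 × 0.955 = 1363
Band 5: 592 × 0.943 = 558
Band 6: 1688 × 0.929 + 497 × 0.402 = 1568 + 200 = 1768
End of period: [871, 692, 1115, 1363, 558, 1768]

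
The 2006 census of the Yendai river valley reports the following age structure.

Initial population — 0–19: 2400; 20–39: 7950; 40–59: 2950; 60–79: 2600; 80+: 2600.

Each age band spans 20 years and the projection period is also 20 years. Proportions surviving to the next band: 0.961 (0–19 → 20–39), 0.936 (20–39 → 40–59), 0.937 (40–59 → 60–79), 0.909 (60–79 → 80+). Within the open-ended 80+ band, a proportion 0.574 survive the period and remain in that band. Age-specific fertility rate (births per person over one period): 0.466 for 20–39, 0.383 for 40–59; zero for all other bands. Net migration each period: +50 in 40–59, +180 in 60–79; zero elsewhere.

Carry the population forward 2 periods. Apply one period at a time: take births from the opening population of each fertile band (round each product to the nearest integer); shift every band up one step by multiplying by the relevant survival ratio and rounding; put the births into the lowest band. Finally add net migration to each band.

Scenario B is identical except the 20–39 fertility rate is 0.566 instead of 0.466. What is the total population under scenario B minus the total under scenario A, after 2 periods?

[period 1]
Births: 7950 × 0.466 = 3705 ; 2950 × 0.383 = 1130 ⇒ total 4835
20–39: 2400 × 0.961 = 2306
40–59: 7950 × 0.936 = 7441
60–79: 2950 × 0.937 = 2764
80+: 2600 × 0.909 + 2600 × 0.574 = 2363 + 1492 = 3855
Net migration: 40–59 + 50 → 7491; 60–79 + 180 → 2944
Giving 4835 / 2306 / 7491 / 2944 / 3855.
[period 2]
Births: 2306 × 0.466 = 1075 ; 7491 × 0.383 = 2869 ⇒ total 3944
20–39: 4835 × 0.961 = 4646
40–59: 2306 × 0.936 = 2158
60–79: 7491 × 0.937 = 7019
80+: 2944 × 0.909 + 3855 × 0.574 = 2676 + 2213 = 4889
Net migration: 40–59 + 50 → 2208; 60–79 + 180 → 7199
Giving 3944 / 4646 / 2208 / 7199 / 4889.
Scenario A total after 2 periods: 22886
Scenario B projection —
[period 1]
Births: 7950 × 0.566 = 4500 ; 2950 × 0.383 = 1130 ⇒ total 5630
20–39: 2400 × 0.961 = 2306
40–59: 7950 × 0.936 = 7441
60–79: 2950 × 0.937 = 2764
80+: 2600 × 0.909 + 2600 × 0.574 = 2363 + 1492 = 3855
Net migration: 40–59 + 50 → 7491; 60–79 + 180 → 2944
Giving 5630 / 2306 / 7491 / 2944 / 3855.
[period 2]
Births: 2306 × 0.566 = 1305 ; 7491 × 0.383 = 2869 ⇒ total 4174
20–39: 5630 × 0.961 = 5410
40–59: 2306 × 0.936 = 2158
60–79: 7491 × 0.937 = 7019
80+: 2944 × 0.909 + 3855 × 0.574 = 2676 + 2213 = 4889
Net migration: 40–59 + 50 → 2208; 60–79 + 180 → 7199
Giving 4174 / 5410 / 2208 / 7199 / 4889.
Scenario B total after 2 periods: 23880
Difference B − A = 23880 − 22886 = 994

994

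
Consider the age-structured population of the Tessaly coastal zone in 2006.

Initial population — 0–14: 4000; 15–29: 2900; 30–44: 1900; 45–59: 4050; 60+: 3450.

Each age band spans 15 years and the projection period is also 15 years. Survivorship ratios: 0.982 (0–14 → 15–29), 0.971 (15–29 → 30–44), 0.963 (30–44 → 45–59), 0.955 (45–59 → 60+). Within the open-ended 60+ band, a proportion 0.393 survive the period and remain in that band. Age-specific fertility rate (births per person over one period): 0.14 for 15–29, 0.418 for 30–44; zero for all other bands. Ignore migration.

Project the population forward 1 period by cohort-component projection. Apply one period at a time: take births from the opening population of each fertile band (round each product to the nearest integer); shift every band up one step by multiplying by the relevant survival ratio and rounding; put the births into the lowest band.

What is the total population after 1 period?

(Bands numbered youngest = 1 to oldest = 5.)
Period 1.
Births: 2900 × 0.14 = 406 ; 1900 × 0.418 = 794 ⇒ total 1200
Band 2: 4000 × 0.982 = 3928
Band 3: 2900 × 0.971 = 2816
Band 4: 1900 × 0.963 = 1830
Band 5: 4050 × 0.955 + 3450 × 0.393 = 3868 + 1356 = 5224
→ [1200, 3928, 2816, 1830, 5224]
Total after period 1: 1200 + 3928 + 2816 + 1830 + 5224 = 14998

14998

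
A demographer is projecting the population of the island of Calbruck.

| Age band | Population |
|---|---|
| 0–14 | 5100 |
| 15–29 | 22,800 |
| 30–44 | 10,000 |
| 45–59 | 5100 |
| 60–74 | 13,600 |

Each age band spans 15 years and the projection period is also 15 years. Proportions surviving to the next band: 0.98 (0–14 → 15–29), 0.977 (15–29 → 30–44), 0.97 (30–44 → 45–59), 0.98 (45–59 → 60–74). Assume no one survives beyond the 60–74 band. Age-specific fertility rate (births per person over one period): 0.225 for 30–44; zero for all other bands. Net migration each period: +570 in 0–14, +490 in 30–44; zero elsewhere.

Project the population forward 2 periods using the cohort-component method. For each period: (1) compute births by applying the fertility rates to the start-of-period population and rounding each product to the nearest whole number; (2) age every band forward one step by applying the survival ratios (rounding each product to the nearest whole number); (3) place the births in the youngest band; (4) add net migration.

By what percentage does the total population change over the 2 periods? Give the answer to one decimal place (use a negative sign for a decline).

-19.8

Numbering the bands 1..5 from youngest to oldest:
After projecting period 1:
Births: 10000 × 0.225 = 2250
Band 2: 5100 × 0.98 = 4998
Band 3: 22800 × 0.977 = 22276
Band 4: 10000 × 0.97 = 9700
Band 5: 5100 × 0.98 = 4998
Net migration: Band 1 + 570 → 2820; Band 3 + 490 → 22766
Giving 2820 / 4998 / 22766 / 9700 / 4998.
After projecting period 2:
Births: 22766 × 0.225 = 5122
Band 2: 2820 × 0.98 = 2764
Band 3: 4998 × 0.977 = 4883
Band 4: 22766 × 0.97 = 22083
Band 5: 9700 × 0.98 = 9506
Net migration: Band 1 + 570 → 5692; Band 3 + 490 → 5373
Giving 5692 / 2764 / 5373 / 22083 / 9506.
Total: 56600 → 45418; change = -11182; percentage change = -19.8%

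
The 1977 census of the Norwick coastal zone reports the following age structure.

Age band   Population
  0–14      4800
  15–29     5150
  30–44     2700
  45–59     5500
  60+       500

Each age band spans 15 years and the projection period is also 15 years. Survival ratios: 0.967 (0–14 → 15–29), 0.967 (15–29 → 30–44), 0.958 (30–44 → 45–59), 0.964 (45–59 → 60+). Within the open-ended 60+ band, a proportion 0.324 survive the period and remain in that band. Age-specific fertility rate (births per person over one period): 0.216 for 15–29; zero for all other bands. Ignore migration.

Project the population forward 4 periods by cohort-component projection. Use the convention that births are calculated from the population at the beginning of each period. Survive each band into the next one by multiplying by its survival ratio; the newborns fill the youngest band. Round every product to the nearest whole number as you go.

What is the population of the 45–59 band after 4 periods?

Period 1:
Births: 5150 × 0.216 = 1112
15–29: 4800 × 0.967 = 4642
30–44: 5150 × 0.967 = 4980
45–59: 2700 × 0.958 = 2587
60+: 5500 × 0.964 + 500 × 0.324 = 5302 + 162 = 5464
Population now: 0–14=1112, 15–29=4642, 30–44=4980, 45–59=2587, 60+=5464
Period 2:
Births: 4642 × 0.216 = 1003
15–29: 1112 × 0.967 = 1075
30–44: 4642 × 0.967 = 4489
45–59: 4980 × 0.958 = 4771
60+: 2587 × 0.964 + 5464 × 0.324 = 2494 + 1770 = 4264
Population now: 0–14=1003, 15–29=1075, 30–44=4489, 45–59=4771, 60+=4264
Period 3:
Births: 1075 × 0.216 = 232
15–29: 1003 × 0.967 = 970
30–44: 1075 × 0.967 = 1040
45–59: 4489 × 0.958 = 4300
60+: 4771 × 0.964 + 4264 × 0.324 = 4599 + 1382 = 5981
Population now: 0–14=232, 15–29=970, 30–44=1040, 45–59=4300, 60+=5981
Period 4:
Births: 970 × 0.216 = 210
15–29: 232 × 0.967 = 224
30–44: 970 × 0.967 = 938
45–59: 1040 × 0.958 = 996
60+: 4300 × 0.964 + 5981 × 0.324 = 4145 + 1938 = 6083
Population now: 0–14=210, 15–29=224, 30–44=938, 45–59=996, 60+=6083

996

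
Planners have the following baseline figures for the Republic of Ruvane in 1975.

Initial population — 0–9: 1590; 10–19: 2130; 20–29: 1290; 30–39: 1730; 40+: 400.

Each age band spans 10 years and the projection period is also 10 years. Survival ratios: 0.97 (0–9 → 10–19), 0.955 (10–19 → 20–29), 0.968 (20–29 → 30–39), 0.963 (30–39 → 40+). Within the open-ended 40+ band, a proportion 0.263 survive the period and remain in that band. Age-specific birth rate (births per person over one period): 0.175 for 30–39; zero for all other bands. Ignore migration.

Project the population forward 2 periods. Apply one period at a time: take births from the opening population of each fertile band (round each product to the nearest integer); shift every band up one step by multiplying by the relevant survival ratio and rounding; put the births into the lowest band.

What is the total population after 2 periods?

5624

Period 1.
Births: 1730 * 0.175 = 303
10–19: 1590 * 0.97 = 1542
20–29: 2130 * 0.955 = 2034
30–39: 1290 * 0.968 = 1249
40+: 1730 * 0.963 + 400 * 0.263 = 1666 + 105 = 1771
End of period: [303, 1542, 2034, 1249, 1771]
Period 2.
Births: 1249 * 0.175 = 219
10–19: 303 * 0.97 = 294
20–29: 1542 * 0.955 = 1473
30–39: 2034 * 0.968 = 1969
40+: 1249 * 0.963 + 1771 * 0.263 = 1203 + 466 = 1669
End of period: [219, 294, 1473, 1969, 1669]
Total after period 2: 219 + 294 + 1473 + 1969 + 1669 = 5624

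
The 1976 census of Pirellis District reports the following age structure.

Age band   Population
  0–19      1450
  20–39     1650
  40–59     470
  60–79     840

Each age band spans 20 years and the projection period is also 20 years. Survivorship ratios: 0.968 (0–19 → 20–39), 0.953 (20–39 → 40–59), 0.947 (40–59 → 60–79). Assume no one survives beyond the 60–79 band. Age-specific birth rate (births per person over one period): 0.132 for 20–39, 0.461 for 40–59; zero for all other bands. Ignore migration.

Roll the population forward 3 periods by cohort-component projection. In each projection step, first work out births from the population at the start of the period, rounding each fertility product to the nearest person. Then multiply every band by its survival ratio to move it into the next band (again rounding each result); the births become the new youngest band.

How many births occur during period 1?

435

Period 1.
Births: 1650 * 0.132 = 218, 470 * 0.461 = 217 — total 435
20–39: 1450 * 0.968 = 1404
40–59: 1650 * 0.953 = 1572
60–79: 470 * 0.947 = 445
→ [435, 1404, 1572, 445]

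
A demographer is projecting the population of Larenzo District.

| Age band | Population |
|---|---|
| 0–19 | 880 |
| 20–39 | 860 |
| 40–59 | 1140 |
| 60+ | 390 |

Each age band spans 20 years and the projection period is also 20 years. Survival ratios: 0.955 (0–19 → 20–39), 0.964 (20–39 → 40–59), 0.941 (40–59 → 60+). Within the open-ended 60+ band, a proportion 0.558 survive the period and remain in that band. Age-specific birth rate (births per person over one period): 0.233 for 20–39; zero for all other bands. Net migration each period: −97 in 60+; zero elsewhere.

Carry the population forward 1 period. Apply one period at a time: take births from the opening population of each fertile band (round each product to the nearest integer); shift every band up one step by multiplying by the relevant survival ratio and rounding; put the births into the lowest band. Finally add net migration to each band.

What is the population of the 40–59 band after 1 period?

Period 1:
Births: 860 × 0.233 = 200
20–39: 880 × 0.955 = 840
40–59: 860 × 0.964 = 829
60+: 1140 × 0.941 + 390 × 0.558 = 1073 + 218 = 1291
Net migration: 60+ − 97 → 1194
Population now: 0–19=200, 20–39=840, 40–59=829, 60+=1194

829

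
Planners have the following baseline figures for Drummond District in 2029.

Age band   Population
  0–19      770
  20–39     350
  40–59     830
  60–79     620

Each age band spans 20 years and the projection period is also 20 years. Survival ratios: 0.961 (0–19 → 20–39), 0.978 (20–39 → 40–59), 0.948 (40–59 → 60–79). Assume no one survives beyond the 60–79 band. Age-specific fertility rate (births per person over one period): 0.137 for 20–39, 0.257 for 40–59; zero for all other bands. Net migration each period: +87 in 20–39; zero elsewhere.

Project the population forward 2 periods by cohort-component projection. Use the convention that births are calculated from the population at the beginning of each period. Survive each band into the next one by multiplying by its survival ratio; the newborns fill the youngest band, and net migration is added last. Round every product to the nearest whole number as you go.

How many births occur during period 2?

Call the bands 1 to 4, youngest first.
Period 1:
Births: 350 * 0.137 = 48 ; 830 * 0.257 = 213 → 261
Band 2: 770 * 0.961 = 740
Band 3: 350 * 0.978 = 342
Band 4: 830 * 0.948 = 787
Net migration: Band 2 + 87 → 827
→ [261, 827, 342, 787]
Period 2:
Births: 827 * 0.137 = 113 ; 342 * 0.257 = 88 → 201
Band 2: 261 * 0.961 = 251
Band 3: 827 * 0.978 = 809
Band 4: 342 * 0.948 = 324
Net migration: Band 2 + 87 → 338
→ [201, 338, 809, 324]

201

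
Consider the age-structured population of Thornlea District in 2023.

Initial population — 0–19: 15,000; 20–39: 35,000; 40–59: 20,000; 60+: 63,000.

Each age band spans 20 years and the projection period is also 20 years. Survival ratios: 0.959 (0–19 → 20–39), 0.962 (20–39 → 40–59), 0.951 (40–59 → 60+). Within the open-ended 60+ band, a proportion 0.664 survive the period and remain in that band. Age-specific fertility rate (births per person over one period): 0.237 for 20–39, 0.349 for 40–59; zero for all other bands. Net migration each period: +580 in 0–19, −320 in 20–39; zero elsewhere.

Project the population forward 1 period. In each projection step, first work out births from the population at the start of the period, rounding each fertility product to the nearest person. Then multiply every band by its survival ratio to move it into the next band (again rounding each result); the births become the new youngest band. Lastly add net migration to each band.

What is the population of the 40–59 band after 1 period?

(Groups numbered youngest = 1 to oldest = 4.)
Period 1.
Births: 35000 × 0.237 = 8295 ; 20000 × 0.349 = 6980 → total 15275
Group 2: 15000 × 0.959 = 14385
Group 3: 35000 × 0.962 = 33670
Group 4: 20000 × 0.951 + 63000 × 0.664 = 19020 + 41832 = 60852
Net migration: Group 1 + 580 → 15855; Group 2 − 320 → 14065
Giving 15855 / 14065 / 33670 / 60852.

33670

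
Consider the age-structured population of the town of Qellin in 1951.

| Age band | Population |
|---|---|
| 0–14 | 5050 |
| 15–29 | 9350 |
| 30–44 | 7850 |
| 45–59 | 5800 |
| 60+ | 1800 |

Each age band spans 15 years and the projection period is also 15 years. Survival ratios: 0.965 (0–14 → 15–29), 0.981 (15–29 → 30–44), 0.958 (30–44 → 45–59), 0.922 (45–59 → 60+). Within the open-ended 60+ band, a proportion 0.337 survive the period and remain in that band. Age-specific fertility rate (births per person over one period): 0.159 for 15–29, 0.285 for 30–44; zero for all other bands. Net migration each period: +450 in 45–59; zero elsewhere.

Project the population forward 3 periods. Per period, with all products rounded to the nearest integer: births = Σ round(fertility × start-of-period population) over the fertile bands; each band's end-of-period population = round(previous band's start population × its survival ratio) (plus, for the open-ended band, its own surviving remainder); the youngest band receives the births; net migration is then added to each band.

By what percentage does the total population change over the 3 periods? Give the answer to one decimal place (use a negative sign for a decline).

Period 1.
Births: 9350 × 0.159 = 1487  |  7850 × 0.285 = 2237 → total 3724
15–29: 5050 × 0.965 = 4873
30–44: 9350 × 0.981 = 9172
45–59: 7850 × 0.958 = 7520
60+: 5800 × 0.922 + 1800 × 0.337 = 5348 + 607 = 5955
Net migration: 45–59 + 450 → 7970
→ [3724, 4873, 9172, 7970, 5955]
Period 2.
Births: 4873 × 0.159 = 775  |  9172 × 0.285 = 2614 → total 3389
15–29: 3724 × 0.965 = 3594
30–44: 4873 × 0.981 = 4780
45–59: 9172 × 0.958 = 8787
60+: 7970 × 0.922 + 5955 × 0.337 = 7348 + 2007 = 9355
Net migration: 45–59 + 450 → 9237
→ [3389, 3594, 4780, 9237, 9355]
Period 3.
Births: 3594 × 0.159 = 571  |  4780 × 0.285 = 1362 → total 1933
15–29: 3389 × 0.965 = 3270
30–44: 3594 × 0.981 = 3526
45–59: 4780 × 0.958 = 4579
60+: 9237 × 0.922 + 9355 × 0.337 = 8517 + 3153 = 11670
Net migration: 45–59 + 450 → 5029
→ [1933, 3270, 3526, 5029, 11670]
Total: 29850 → 25428; change = -4422; percentage change = -14.8%

-14.8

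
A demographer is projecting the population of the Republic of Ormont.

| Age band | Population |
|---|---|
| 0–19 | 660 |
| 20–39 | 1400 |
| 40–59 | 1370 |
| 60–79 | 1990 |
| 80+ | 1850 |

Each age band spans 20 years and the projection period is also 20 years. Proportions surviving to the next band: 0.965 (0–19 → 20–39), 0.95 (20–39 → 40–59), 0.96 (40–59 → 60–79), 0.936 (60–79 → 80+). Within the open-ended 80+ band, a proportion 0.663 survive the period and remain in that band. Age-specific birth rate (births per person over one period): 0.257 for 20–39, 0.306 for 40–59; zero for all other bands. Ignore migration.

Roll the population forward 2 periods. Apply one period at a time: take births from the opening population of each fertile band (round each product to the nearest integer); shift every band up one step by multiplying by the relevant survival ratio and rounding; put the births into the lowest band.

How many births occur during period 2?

571

Let group 1 be 0–19 through group 5 = 80+.
Period 1:
Births: 1400 * 0.257 = 360 ; 1370 * 0.306 = 419 → total 779
Group 2: 660 * 0.965 = 637
Group 3: 1400 * 0.95 = 1330
Group 4: 1370 * 0.96 = 1315
Group 5: 1990 * 0.936 + 1850 * 0.663 = 1863 + 1227 = 3090
End of period: [779, 637, 1330, 1315, 3090]
Period 2:
Births: 637 * 0.257 = 164 ; 1330 * 0.306 = 407 → total 571
Group 2: 779 * 0.965 = 752
Group 3: 637 * 0.95 = 605
Group 4: 1330 * 0.96 = 1277
Group 5: 1315 * 0.936 + 3090 * 0.663 = 1231 + 2049 = 3280
End of period: [571, 752, 605, 1277, 3280]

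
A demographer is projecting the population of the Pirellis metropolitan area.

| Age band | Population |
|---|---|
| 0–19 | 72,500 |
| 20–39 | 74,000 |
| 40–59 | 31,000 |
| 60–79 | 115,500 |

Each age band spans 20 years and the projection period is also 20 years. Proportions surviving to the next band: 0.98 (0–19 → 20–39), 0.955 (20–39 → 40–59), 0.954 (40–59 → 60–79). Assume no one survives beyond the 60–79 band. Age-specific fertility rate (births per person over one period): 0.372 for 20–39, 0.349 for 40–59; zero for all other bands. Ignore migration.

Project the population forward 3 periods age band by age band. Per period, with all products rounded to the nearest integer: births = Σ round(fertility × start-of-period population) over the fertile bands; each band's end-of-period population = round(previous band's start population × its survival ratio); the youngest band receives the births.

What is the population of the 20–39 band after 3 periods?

[period 1]
Births: 74000 × 0.372 = 27528  |  31000 × 0.349 = 10819 ⇒ total 38347
20–39: 72500 × 0.98 = 71050
40–59: 74000 × 0.955 = 70670
60–79: 31000 × 0.954 = 29574
Giving 38347 / 71050 / 70670 / 29574.
[period 2]
Births: 71050 × 0.372 = 26431  |  70670 × 0.349 = 24664 ⇒ total 51095
20–39: 38347 × 0.98 = 37580
40–59: 71050 × 0.955 = 67853
60–79: 70670 × 0.954 = 67419
Giving 51095 / 37580 / 67853 / 67419.
[period 3]
Births: 37580 × 0.372 = 13980  |  67853 × 0.349 = 23681 ⇒ total 37661
20–39: 51095 × 0.98 = 50073
40–59: 37580 × 0.955 = 35889
60–79: 67853 × 0.954 = 64732
Giving 37661 / 50073 / 35889 / 64732.

50073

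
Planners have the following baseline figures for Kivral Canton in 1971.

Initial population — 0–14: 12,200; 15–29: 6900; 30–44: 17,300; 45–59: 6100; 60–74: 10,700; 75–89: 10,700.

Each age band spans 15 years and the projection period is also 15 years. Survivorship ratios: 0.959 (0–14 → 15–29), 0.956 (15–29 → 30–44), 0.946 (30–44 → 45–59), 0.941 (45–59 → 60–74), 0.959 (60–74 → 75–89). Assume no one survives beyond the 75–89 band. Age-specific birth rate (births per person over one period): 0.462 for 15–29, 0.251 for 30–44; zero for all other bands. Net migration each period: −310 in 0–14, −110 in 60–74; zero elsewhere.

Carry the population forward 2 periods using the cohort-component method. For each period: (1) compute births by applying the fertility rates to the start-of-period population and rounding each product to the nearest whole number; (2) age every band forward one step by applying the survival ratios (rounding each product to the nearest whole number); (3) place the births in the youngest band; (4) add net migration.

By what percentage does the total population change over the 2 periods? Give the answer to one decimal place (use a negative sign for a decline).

(Groups numbered youngest = 1 to oldest = 6.)
After projecting period 1:
Births: 6900 × 0.462 = 3188, 17300 × 0.251 = 4342 → 7530
Group 2: 12200 × 0.959 = 11700
Group 3: 6900 × 0.956 = 6596
Group 4: 17300 × 0.946 = 16366
Group 5: 6100 × 0.941 = 5740
Group 6: 10700 × 0.959 = 10261
Net migration: Group 1 − 310 → 7220; Group 5 − 110 → 5630
End of period: [7220, 11700, 6596, 16366, 5630, 10261]
After projecting period 2:
Births: 11700 × 0.462 = 5405, 6596 × 0.251 = 1656 → 7061
Group 2: 7220 × 0.959 = 6924
Group 3: 11700 × 0.956 = 11185
Group 4: 6596 × 0.946 = 6240
Group 5: 16366 × 0.941 = 15400
Group 6: 5630 × 0.959 = 5399
Net migration: Group 1 − 310 → 6751; Group 5 − 110 → 15290
End of period: [6751, 6924, 11185, 6240, 15290, 5399]
Total: 63900 → 51789; change = -12111; percentage change = -19.0%

-19.0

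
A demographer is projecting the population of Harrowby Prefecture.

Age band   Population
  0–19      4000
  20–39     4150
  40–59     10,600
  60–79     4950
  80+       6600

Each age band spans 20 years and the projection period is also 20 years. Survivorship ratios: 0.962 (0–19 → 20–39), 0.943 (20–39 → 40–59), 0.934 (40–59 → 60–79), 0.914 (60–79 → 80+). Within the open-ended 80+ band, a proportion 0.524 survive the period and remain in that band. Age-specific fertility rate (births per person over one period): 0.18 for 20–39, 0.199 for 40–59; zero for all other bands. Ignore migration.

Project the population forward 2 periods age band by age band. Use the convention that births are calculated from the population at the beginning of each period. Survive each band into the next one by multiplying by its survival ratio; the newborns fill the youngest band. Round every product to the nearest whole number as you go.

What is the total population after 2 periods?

24735

Numbering the bands 1..5 from youngest to oldest:
— Period 1 —
Births: 4150 * 0.18 = 747  |  10600 * 0.199 = 2109 → total 2856
Band 2: 4000 * 0.962 = 3848
Band 3: 4150 * 0.943 = 3913
Band 4: 10600 * 0.934 = 9900
Band 5: 4950 * 0.914 + 6600 * 0.524 = 4524 + 3458 = 7982
End of period: [2856, 3848, 3913, 9900, 7982]
— Period 2 —
Births: 3848 * 0.18 = 693  |  3913 * 0.199 = 779 → total 1472
Band 2: 2856 * 0.962 = 2747
Band 3: 3848 * 0.943 = 3629
Band 4: 3913 * 0.934 = 3655
Band 5: 9900 * 0.914 + 7982 * 0.524 = 9049 + 4183 = 13232
End of period: [1472, 2747, 3629, 3655, 13232]
Total after period 2: 1472 + 2747 + 3629 + 3655 + 13232 = 24735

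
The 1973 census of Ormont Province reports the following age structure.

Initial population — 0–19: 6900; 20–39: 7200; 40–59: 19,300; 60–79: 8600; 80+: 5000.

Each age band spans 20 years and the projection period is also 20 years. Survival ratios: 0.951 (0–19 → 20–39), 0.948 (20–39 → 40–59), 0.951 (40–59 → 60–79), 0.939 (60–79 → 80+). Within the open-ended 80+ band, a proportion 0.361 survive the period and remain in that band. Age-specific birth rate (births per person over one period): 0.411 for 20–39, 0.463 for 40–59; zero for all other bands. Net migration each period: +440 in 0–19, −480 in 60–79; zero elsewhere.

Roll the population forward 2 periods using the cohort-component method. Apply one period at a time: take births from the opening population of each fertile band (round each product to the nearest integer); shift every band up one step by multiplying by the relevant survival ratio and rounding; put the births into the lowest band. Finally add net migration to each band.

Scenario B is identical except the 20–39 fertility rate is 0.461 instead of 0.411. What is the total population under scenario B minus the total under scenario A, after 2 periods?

670

[period 1]
Births: 7200 * 0.411 = 2959 ; 19300 * 0.463 = 8936 ⇒ total 11895
20–39: 6900 * 0.951 = 6562
40–59: 7200 * 0.948 = 6826
60–79: 19300 * 0.951 = 18354
80+: 8600 * 0.939 + 5000 * 0.361 = 8075 + 1805 = 9880
Net migration: 0–19 + 440 → 12335; 60–79 − 480 → 17874
End of period: [12335, 6562, 6826, 17874, 9880]
[period 2]
Births: 6562 * 0.411 = 2697 ; 6826 * 0.463 = 3160 ⇒ total 5857
20–39: 12335 * 0.951 = 11731
40–59: 6562 * 0.948 = 6221
60–79: 6826 * 0.951 = 6492
80+: 17874 * 0.939 + 9880 * 0.361 = 16784 + 3567 = 20351
Net migration: 0–19 + 440 → 6297; 60–79 − 480 → 6012
End of period: [6297, 11731, 6221, 6012, 20351]
Scenario A total after 2 periods: 50612
Scenario B projection —
[period 1]
Births: 7200 * 0.461 = 3319 ; 19300 * 0.463 = 8936 ⇒ total 12255
20–39: 6900 * 0.951 = 6562
40–59: 7200 * 0.948 = 6826
60–79: 19300 * 0.951 = 18354
80+: 8600 * 0.939 + 5000 * 0.361 = 8075 + 1805 = 9880
Net migration: 0–19 + 440 → 12695; 60–79 − 480 → 17874
End of period: [12695, 6562, 6826, 17874, 9880]
[period 2]
Births: 6562 * 0.461 = 3025 ; 6826 * 0.463 = 3160 ⇒ total 6185
20–39: 12695 * 0.951 = 12073
40–59: 6562 * 0.948 = 6221
60–79: 6826 * 0.951 = 6492
80+: 17874 * 0.939 + 9880 * 0.361 = 16784 + 3567 = 20351
Net migration: 0–19 + 440 → 6625; 60–79 − 480 → 6012
End of period: [6625, 12073, 6221, 6012, 20351]
Scenario B total after 2 periods: 51282
Difference B − A = 51282 − 50612 = 670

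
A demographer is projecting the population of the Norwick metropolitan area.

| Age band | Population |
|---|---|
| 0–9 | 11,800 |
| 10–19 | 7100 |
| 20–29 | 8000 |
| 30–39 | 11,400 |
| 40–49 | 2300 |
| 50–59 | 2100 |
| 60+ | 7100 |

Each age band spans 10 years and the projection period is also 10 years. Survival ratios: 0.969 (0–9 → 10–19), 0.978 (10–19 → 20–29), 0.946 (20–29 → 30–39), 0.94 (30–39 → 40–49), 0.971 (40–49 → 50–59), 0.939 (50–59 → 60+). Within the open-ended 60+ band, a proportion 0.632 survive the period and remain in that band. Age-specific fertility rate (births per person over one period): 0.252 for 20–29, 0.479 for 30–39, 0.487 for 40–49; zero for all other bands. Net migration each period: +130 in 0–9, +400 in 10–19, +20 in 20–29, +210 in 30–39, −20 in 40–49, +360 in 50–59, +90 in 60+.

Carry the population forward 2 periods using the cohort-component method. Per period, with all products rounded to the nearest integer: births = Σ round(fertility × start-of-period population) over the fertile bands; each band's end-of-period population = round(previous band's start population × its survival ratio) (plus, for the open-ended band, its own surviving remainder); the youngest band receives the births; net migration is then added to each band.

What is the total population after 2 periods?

Numbering the bands 1..7 from youngest to oldest:
Period 1:
Births: 8000 × 0.252 = 2016 ; 11400 × 0.479 = 5461 ; 2300 × 0.487 = 1120 → total 8597
Band 2: 11800 × 0.969 = 11434
Band 3: 7100 × 0.978 = 6944
Band 4: 8000 × 0.946 = 7568
Band 5: 11400 × 0.94 = 10716
Band 6: 2300 × 0.971 = 2233
Band 7: 2100 × 0.939 + 7100 × 0.632 = 1972 + 4487 = 6459
Net migration: Band 1 + 130 → 8727; Band 2 + 400 → 11834; Band 3 + 20 → 6964; Band 4 + 210 → 7778; Band 5 − 20 → 10696; Band 6 + 360 → 2593; Band 7 + 90 → 6549
End of period: [8727, 11834, 6964, 7778, 10696, 2593, 6549]
Period 2:
Births: 6964 × 0.252 = 1755 ; 7778 × 0.479 = 3726 ; 10696 × 0.487 = 5209 → total 10690
Band 2: 8727 × 0.969 = 8456
Band 3: 11834 × 0.978 = 11574
Band 4: 6964 × 0.946 = 6588
Band 5: 7778 × 0.94 = 7311
Band 6: 10696 × 0.971 = 10386
Band 7: 2593 × 0.939 + 6549 × 0.632 = 2435 + 4139 = 6574
Net migration: Band 1 + 130 → 10820; Band 2 + 400 → 8856; Band 3 + 20 → 11594; Band 4 + 210 → 6798; Band 5 − 20 → 7291; Band 6 + 360 → 10746; Band 7 + 90 → 6664
End of period: [10820, 8856, 11594, 6798, 7291, 10746, 6664]
Total after period 2: 10820 + 8856 + 11594 + 6798 + 7291 + 10746 + 6664 = 62769

62769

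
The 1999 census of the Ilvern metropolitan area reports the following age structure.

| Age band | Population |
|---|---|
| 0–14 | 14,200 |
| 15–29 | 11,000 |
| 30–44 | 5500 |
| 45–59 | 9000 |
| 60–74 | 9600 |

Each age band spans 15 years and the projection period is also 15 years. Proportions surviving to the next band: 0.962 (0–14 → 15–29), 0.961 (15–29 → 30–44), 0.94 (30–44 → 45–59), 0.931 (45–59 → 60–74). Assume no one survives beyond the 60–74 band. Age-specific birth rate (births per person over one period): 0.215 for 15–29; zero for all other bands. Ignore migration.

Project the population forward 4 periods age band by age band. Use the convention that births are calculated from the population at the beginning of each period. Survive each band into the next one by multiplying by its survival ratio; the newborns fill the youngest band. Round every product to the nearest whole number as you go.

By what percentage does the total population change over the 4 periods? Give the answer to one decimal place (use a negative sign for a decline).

(Bands numbered youngest = 1 to oldest = 5.)
— Period 1 —
Births: 11000 × 0.215 = 2365
Band 2: 14200 × 0.962 = 13660
Band 3: 11000 × 0.961 = 10571
Band 4: 5500 × 0.94 = 5170
Band 5: 9000 × 0.931 = 8379
→ [2365, 13660, 10571, 5170, 8379]
— Period 2 —
Births: 13660 × 0.215 = 2937
Band 2: 2365 × 0.962 = 2275
Band 3: 13660 × 0.961 = 13127
Band 4: 10571 × 0.94 = 9937
Band 5: 5170 × 0.931 = 4813
→ [2937, 2275, 13127, 9937, 4813]
— Period 3 —
Births: 2275 × 0.215 = 489
Band 2: 2937 × 0.962 = 2825
Band 3: 2275 × 0.961 = 2186
Band 4: 13127 × 0.94 = 12339
Band 5: 9937 × 0.931 = 9251
→ [489, 2825, 2186, 12339, 9251]
— Period 4 —
Births: 2825 × 0.215 = 607
Band 2: 489 × 0.962 = 470
Band 3: 2825 × 0.961 = 2715
Band 4: 2186 × 0.94 = 2055
Band 5: 12339 × 0.931 = 11488
→ [607, 470, 2715, 2055, 11488]
Total: 49300 → 17335; change = -31965; percentage change = -64.8%

-64.8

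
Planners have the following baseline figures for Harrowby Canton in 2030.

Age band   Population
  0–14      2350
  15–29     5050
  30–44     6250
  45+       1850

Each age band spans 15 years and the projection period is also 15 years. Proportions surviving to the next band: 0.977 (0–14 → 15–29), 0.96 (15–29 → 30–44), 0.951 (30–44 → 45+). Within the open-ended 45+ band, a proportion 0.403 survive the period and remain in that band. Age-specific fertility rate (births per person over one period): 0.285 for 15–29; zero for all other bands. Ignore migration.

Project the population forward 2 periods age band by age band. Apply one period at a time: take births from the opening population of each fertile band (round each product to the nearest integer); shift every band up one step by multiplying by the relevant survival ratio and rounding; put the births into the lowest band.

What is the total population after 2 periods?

Period 1.
Births: 5050 × 0.285 = 1439
15–29: 2350 × 0.977 = 2296
30–44: 5050 × 0.96 = 4848
45+: 6250 × 0.951 + 1850 × 0.403 = 5944 + 746 = 6690
End of period: [1439, 2296, 4848, 6690]
Period 2.
Births: 2296 × 0.285 = 654
15–29: 1439 × 0.977 = 1406
30–44: 2296 × 0.96 = 2204
45+: 4848 × 0.951 + 6690 × 0.403 = 4610 + 2696 = 7306
End of period: [654, 1406, 2204, 7306]
Total after period 2: 654 + 1406 + 2204 + 7306 = 11570

11570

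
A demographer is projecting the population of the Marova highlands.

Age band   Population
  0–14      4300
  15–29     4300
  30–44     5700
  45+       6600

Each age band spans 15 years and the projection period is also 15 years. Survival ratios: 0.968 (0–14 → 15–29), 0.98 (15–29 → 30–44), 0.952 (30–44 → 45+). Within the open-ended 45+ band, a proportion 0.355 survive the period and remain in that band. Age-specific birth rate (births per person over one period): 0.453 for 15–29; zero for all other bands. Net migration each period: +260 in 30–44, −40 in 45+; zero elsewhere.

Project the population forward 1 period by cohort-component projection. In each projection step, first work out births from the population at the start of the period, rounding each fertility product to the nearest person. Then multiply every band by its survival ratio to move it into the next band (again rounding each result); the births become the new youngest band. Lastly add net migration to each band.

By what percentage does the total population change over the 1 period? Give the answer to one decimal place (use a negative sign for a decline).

Numbering the groups 1..4 from youngest to oldest:
After projecting period 1:
Births: 4300 × 0.453 = 1948
Group 2: 4300 × 0.968 = 4162
Group 3: 4300 × 0.98 = 4214
Group 4: 5700 × 0.952 + 6600 × 0.355 = 5426 + 2343 = 7769
Net migration: Group 3 + 260 → 4474; Group 4 − 40 → 7729
→ [1948, 4162, 4474, 7729]
Total: 20900 → 18313; change = -2587; percentage change = -12.4%

-12.4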